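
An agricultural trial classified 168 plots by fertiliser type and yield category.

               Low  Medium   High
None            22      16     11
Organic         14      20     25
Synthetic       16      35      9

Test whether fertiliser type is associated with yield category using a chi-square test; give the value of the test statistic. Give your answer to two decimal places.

18.95

Row totals: 49, 59, 60. Column totals: 52, 71, 45. Grand total N = 168.
Expected counts (row total × column total / N):
  None, Low: 49×52/168 = 15.167
  None, Medium: 49×71/168 = 20.708
  None, High: 49×45/168 = 13.125
  Organic, Low: 59×52/168 = 18.262
  Organic, Medium: 59×71/168 = 24.935
  Organic, High: 59×45/168 = 15.804
  Synthetic, Low: 60×52/168 = 18.571
  Synthetic, Medium: 60×71/168 = 25.357
  Synthetic, High: 60×45/168 = 16.071
Contributions (O − E)²/E:
  (22 − 15.167)²/15.167 = 3.0784
  (16 − 20.708)²/20.708 = 1.0704
  (11 − 13.125)²/13.125 = 0.3440
  (14 − 18.262)²/18.262 = 0.9947
  (20 − 24.935)²/24.935 = 0.9767
  (25 − 15.804)²/15.804 = 5.3510
  (16 − 18.571)²/18.571 = 0.3559
  (35 − 25.357)²/25.357 = 3.6671
  (9 − 16.071)²/16.071 = 3.1111
χ² = 3.0784 + 1.0704 + 0.3440 + 0.9947 + 0.9767 + 5.3510 + 0.3559 + 3.6671 + 3.1111 = 18.95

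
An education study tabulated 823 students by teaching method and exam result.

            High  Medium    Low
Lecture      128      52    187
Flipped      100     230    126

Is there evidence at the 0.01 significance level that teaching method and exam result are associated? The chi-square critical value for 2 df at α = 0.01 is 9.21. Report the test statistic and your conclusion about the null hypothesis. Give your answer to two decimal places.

Row totals: 367, 456. Column totals: 228, 282, 313. Grand total N = 823.
Expected counts (row total × column total / N):
  Lecture, High: 367×228/823 = 101.672
  Lecture, Medium: 367×282/823 = 125.752
  Lecture, Low: 367×313/823 = 139.576
  Flipped, High: 456×228/823 = 126.328
  Flipped, Medium: 456×282/823 = 156.248
  Flipped, Low: 456×313/823 = 173.424
Contributions (O − E)²/E:
  (128 − 101.672)²/101.672 = 6.8176
  (52 − 125.752)²/125.752 = 43.2546
  (187 − 139.576)²/139.576 = 16.1133
  (100 − 126.328)²/126.328 = 5.4870
  (230 − 156.248)²/156.248 = 34.8123
  (126 − 173.424)²/173.424 = 12.9684
χ² = 6.8176 + 43.2546 + 16.1133 + 5.4870 + 34.8123 + 12.9684 = 119.45
df = (2−1)(3−1) = 2. Since 119.45 > 9.21, reject the null hypothesis of independence at α = 0.01.

119.45; reject H₀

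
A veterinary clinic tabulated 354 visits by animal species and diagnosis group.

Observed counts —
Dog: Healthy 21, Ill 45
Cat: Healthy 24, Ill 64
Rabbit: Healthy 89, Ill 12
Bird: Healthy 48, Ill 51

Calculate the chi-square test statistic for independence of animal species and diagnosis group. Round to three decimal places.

Row totals: 66, 88, 101, 99. Column totals: 182, 172. Grand total N = 354.
Expected counts (row total × column total / N):
  Dog, Healthy: 66×182/354 = 33.9322
  Dog, Ill: 66×172/354 = 32.0678
  Cat, Healthy: 88×182/354 = 45.2429
  Cat, Ill: 88×172/354 = 42.7571
  Rabbit, Healthy: 101×182/354 = 51.9266
  Rabbit, Ill: 101×172/354 = 49.0734
  Bird, Healthy: 99×182/354 = 50.8983
  Bird, Ill: 99×172/354 = 48.1017
Contributions (O − E)²/E:
  (21 − 33.9322)²/33.9322 = 4.9287
  (45 − 32.0678)²/32.0678 = 5.2153
  (24 − 45.2429)²/45.2429 = 9.9742
  (64 − 42.7571)²/42.7571 = 10.5541
  (89 − 51.9266)²/51.9266 = 26.4688
  (12 − 49.0734)²/49.0734 = 28.0078
  (48 − 50.8983)²/50.8983 = 0.1650
  (51 − 48.1017)²/48.1017 = 0.1746
χ² = 4.9287 + 5.2153 + 9.9742 + 10.5541 + 26.4688 + 28.0078 + 0.1650 + 0.1746 = 85.489

85.489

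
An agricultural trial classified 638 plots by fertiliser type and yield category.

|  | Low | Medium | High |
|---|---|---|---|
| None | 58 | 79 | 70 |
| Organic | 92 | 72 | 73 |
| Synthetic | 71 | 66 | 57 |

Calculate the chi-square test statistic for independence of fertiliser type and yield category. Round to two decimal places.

6.66

Row totals: 207, 237, 194. Column totals: 221, 217, 200. Grand total N = 638.
Expected counts (row total × column total / N):
  None, Low: 207×221/638 = 71.704
  None, Medium: 207×217/638 = 70.406
  None, High: 207×200/638 = 64.890
  Organic, Low: 237×221/638 = 82.096
  Organic, Medium: 237×217/638 = 80.610
  Organic, High: 237×200/638 = 74.295
  Synthetic, Low: 194×221/638 = 67.201
  Synthetic, Medium: 194×217/638 = 65.984
  Synthetic, High: 194×200/638 = 60.815
Contributions (O − E)²/E:
  (58 − 71.704)²/71.704 = 2.6191
  (79 − 70.406)²/70.406 = 1.0490
  (70 − 64.890)²/64.890 = 0.4024
  (92 − 82.096)²/82.096 = 1.1948
  (72 − 80.610)²/80.610 = 0.9196
  (73 − 74.295)²/74.295 = 0.0226
  (71 − 67.201)²/67.201 = 0.2148
  (66 − 65.984)²/65.984 = 0.0000
  (57 − 60.815)²/60.815 = 0.2393
χ² = 2.6191 + 1.0490 + 0.4024 + 1.1948 + 0.9196 + 0.0226 + 0.2148 + 0.0000 + 0.2393 = 6.66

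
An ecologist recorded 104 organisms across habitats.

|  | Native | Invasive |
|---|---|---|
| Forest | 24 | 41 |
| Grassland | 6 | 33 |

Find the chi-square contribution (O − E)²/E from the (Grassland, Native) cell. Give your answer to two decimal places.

Row total (Grassland) = 39; column total (Native) = 30; N = 104.
Expected count E = 39 × 30 / 104 = 11.250.
Contribution = (O − E)²/E = (6 − 11.250)² / 11.250 = 2.45.

2.45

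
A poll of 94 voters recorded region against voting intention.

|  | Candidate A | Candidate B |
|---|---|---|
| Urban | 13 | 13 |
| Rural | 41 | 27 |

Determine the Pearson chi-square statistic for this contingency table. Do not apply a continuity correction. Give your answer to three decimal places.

Row totals: 26, 68. Column totals: 54, 40. Grand total N = 94.
Expected counts (row total × column total / N):
  Urban, Candidate A: 26×54/94 = 14.9362
  Urban, Candidate B: 26×40/94 = 11.0638
  Rural, Candidate A: 68×54/94 = 39.0638
  Rural, Candidate B: 68×40/94 = 28.9362
Contributions (O − E)²/E:
  (13 − 14.9362)²/14.9362 = 0.2510
  (13 − 11.0638)²/11.0638 = 0.3388
  (41 − 39.0638)²/39.0638 = 0.0960
  (27 − 28.9362)²/28.9362 = 0.1296
χ² = 0.2510 + 0.3388 + 0.0960 + 0.1296 = 0.815

0.815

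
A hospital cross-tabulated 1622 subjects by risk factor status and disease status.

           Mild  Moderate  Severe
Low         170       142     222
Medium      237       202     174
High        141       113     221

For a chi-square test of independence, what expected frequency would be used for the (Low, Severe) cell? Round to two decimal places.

Row total (Low) = 534; column total (Severe) = 617; grand total N = 1622.
Expected count = (row total × column total) / N = 534 × 617 / 1622 = 203.13.

203.13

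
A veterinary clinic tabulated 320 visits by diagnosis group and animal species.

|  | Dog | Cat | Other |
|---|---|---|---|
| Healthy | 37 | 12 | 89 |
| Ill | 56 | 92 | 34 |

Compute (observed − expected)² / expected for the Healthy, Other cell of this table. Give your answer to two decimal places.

24.37

Row total (Healthy) = 138; column total (Other) = 123; N = 320.
Expected count E = 138 × 123 / 320 = 53.044.
Contribution = (O − E)²/E = (89 − 53.044)² / 53.044 = 24.37.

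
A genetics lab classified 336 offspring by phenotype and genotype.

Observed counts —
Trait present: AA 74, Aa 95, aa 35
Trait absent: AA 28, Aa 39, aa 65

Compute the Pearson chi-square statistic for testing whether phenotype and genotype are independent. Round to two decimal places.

Row totals: 204, 132. Column totals: 102, 134, 100. Grand total N = 336.
Expected counts (row total × column total / N):
  Trait present, AA: 204×102/336 = 61.929
  Trait present, Aa: 204×134/336 = 81.357
  Trait present, aa: 204×100/336 = 60.714
  Trait absent, AA: 132×102/336 = 40.071
  Trait absent, Aa: 132×134/336 = 52.643
  Trait absent, aa: 132×100/336 = 39.286
Contributions (O − E)²/E:
  (74 − 61.929)²/61.929 = 2.3528
  (95 − 81.357)²/81.357 = 2.2878
  (35 − 60.714)²/60.714 = 10.8906
  (28 − 40.071)²/40.071 = 3.6363
  (39 − 52.643)²/52.643 = 3.5357
  (65 − 39.286)²/39.286 = 16.8307
χ² = 2.3528 + 2.2878 + 10.8906 + 3.6363 + 3.5357 + 16.8307 = 39.53

39.53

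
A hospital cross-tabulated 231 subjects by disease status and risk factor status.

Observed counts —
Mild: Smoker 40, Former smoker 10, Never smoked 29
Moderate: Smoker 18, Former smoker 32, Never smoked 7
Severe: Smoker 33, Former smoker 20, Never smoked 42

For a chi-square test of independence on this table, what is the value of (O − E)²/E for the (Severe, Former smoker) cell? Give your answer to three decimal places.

1.185

Row total (Severe) = 95; column total (Former smoker) = 62; N = 231.
Expected count E = 95 × 62 / 231 = 25.4978.
Contribution = (O − E)²/E = (20 − 25.4978)² / 25.4978 = 1.185.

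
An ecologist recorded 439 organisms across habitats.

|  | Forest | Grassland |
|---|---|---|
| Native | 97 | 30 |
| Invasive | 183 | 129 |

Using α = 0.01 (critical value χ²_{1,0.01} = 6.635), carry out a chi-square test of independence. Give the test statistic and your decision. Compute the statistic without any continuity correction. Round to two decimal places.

Row totals: 127, 312. Column totals: 280, 159. Grand total N = 439.
Expected counts (row total × column total / N):
  Native, Forest: 127×280/439 = 81.002
  Native, Grassland: 127×159/439 = 45.998
  Invasive, Forest: 312×280/439 = 198.998
  Invasive, Grassland: 312×159/439 = 113.002
Contributions (O − E)²/E:
  (97 − 81.002)²/81.002 = 3.1596
  (30 − 45.998)²/45.998 = 5.5641
  (183 − 198.998)²/198.998 = 1.2861
  (129 − 113.002)²/113.002 = 2.2649
χ² = 3.1596 + 5.5641 + 1.2861 + 2.2649 = 12.27
df = (2−1)(2−1) = 1. Since 12.27 > 6.635, reject the null hypothesis of independence at α = 0.01.

12.27; reject H₀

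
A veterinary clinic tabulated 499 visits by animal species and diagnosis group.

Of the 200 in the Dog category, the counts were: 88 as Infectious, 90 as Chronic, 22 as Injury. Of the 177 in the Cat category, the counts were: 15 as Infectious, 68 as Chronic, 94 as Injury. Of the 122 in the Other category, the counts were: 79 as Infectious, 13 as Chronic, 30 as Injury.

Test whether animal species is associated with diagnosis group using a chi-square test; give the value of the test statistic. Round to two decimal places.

Row totals: 200, 177, 122. Column totals: 182, 171, 146. Grand total N = 499.
Expected counts (row total × column total / N):
  Dog, Infectious: 200×182/499 = 72.946
  Dog, Chronic: 200×171/499 = 68.537
  Dog, Injury: 200×146/499 = 58.517
  Cat, Infectious: 177×182/499 = 64.557
  Cat, Chronic: 177×171/499 = 60.655
  Cat, Injury: 177×146/499 = 51.788
  Other, Infectious: 122×182/499 = 44.497
  Other, Chronic: 122×171/499 = 41.808
  Other, Injury: 122×146/499 = 35.695
Contributions (O − E)²/E:
  (88 − 72.946)²/72.946 = 3.1067
  (90 − 68.537)²/68.537 = 6.7213
  (22 − 58.517)²/58.517 = 22.7881
  (15 − 64.557)²/64.557 = 38.0423
  (68 − 60.655)²/60.655 = 0.8894
  (94 − 51.788)²/51.788 = 34.4067
  (79 − 44.497)²/44.497 = 26.7536
  (13 − 41.808)²/41.808 = 19.8503
  (30 − 35.695)²/35.695 = 0.9086
χ² = 3.1067 + 6.7213 + 22.7881 + 38.0423 + 0.8894 + 34.4067 + 26.7536 + 19.8503 + 0.9086 = 153.47

153.47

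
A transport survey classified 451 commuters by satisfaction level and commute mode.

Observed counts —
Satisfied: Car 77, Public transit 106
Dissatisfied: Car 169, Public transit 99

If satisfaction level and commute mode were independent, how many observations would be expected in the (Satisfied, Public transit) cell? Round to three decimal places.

83.182

Row total (Satisfied) = 183; column total (Public transit) = 205; grand total N = 451.
Expected count = (row total × column total) / N = 183 × 205 / 451 = 83.182.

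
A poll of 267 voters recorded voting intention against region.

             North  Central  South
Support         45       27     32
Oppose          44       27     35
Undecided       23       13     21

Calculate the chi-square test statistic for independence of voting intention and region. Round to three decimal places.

0.651

Row totals: 104, 106, 57. Column totals: 112, 67, 88. Grand total N = 267.
Expected counts (row total × column total / N):
  Support, North: 104×112/267 = 43.6255
  Support, Central: 104×67/267 = 26.0974
  Support, South: 104×88/267 = 34.2772
  Oppose, North: 106×112/267 = 44.4644
  Oppose, Central: 106×67/267 = 26.5993
  Oppose, South: 106×88/267 = 34.9363
  Undecided, North: 57×112/267 = 23.9101
  Undecided, Central: 57×67/267 = 14.3034
  Undecided, South: 57×88/267 = 18.7865
Contributions (O − E)²/E:
  (45 − 43.6255)²/43.6255 = 0.0433
  (27 − 26.0974)²/26.0974 = 0.0312
  (32 − 34.2772)²/34.2772 = 0.1513
  (44 − 44.4644)²/44.4644 = 0.0049
  (27 − 26.5993)²/26.5993 = 0.0060
  (35 − 34.9363)²/34.9363 = 0.0001
  (23 − 23.9101)²/23.9101 = 0.0346
  (13 − 14.3034)²/14.3034 = 0.1188
  (21 − 18.7865)²/18.7865 = 0.2608
χ² = 0.0433 + 0.0312 + 0.1513 + 0.0049 + 0.0060 + 0.0001 + 0.0346 + 0.1188 + 0.2608 = 0.651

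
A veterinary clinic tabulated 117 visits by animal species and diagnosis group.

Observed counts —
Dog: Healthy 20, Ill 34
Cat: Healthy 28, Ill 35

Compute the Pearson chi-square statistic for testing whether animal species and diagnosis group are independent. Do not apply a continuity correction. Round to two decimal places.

0.66

Row totals: 54, 63. Column totals: 48, 69. Grand total N = 117.
Expected counts (row total × column total / N):
  Dog, Healthy: 54×48/117 = 22.154
  Dog, Ill: 54×69/117 = 31.846
  Cat, Healthy: 63×48/117 = 25.846
  Cat, Ill: 63×69/117 = 37.154
Contributions (O − E)²/E:
  (20 − 22.154)²/22.154 = 0.2094
  (34 − 31.846)²/31.846 = 0.1457
  (28 − 25.846)²/25.846 = 0.1795
  (35 − 37.154)²/37.154 = 0.1249
χ² = 0.2094 + 0.1457 + 0.1795 + 0.1249 = 0.66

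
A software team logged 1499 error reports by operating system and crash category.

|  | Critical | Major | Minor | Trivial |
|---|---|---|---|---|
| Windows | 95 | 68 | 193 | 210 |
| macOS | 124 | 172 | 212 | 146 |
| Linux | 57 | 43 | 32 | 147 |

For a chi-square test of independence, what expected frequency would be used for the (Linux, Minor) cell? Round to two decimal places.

Row total (Linux) = 279; column total (Minor) = 437; grand total N = 1499.
Expected count = (row total × column total) / N = 279 × 437 / 1499 = 81.34.

81.34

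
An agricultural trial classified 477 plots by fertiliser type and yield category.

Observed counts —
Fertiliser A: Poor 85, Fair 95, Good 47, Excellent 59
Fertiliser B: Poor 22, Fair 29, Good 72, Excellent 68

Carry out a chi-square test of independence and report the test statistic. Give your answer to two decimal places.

Row totals: 286, 191. Column totals: 107, 124, 119, 127. Grand total N = 477.
Expected counts (row total × column total / N):
  Fertiliser A, Poor: 286×107/477 = 64.155
  Fertiliser A, Fair: 286×124/477 = 74.348
  Fertiliser A, Good: 286×119/477 = 71.350
  Fertiliser A, Excellent: 286×127/477 = 76.147
  Fertiliser B, Poor: 191×107/477 = 42.845
  Fertiliser B, Fair: 191×124/477 = 49.652
  Fertiliser B, Good: 191×119/477 = 47.650
  Fertiliser B, Excellent: 191×127/477 = 50.853
Contributions (O − E)²/E:
  (85 − 64.155)²/64.155 = 6.7729
  (95 − 74.348)²/74.348 = 5.7366
  (47 − 71.350)²/71.350 = 8.3101
  (59 − 76.147)²/76.147 = 3.8612
  (22 − 42.845)²/42.845 = 10.1415
  (29 − 49.652)²/49.652 = 8.5899
  (72 − 47.650)²/47.650 = 12.4433
  (68 − 50.853)²/50.853 = 5.7818
χ² = 6.7729 + 5.7366 + 8.3101 + 3.8612 + 10.1415 + 8.5899 + 12.4433 + 5.7818 = 61.64

61.64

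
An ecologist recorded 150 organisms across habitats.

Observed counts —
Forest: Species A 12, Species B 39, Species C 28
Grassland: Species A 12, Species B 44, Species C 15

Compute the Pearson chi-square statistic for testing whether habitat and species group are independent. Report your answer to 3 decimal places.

Row totals: 79, 71. Column totals: 24, 83, 43. Grand total N = 150.
Expected counts (row total × column total / N):
  Forest, Species A: 79×24/150 = 12.6400
  Forest, Species B: 79×83/150 = 43.7133
  Forest, Species C: 79×43/150 = 22.6467
  Grassland, Species A: 71×24/150 = 11.3600
  Grassland, Species B: 71×83/150 = 39.2867
  Grassland, Species C: 71×43/150 = 20.3533
Contributions (O − E)²/E:
  (12 − 12.6400)²/12.6400 = 0.0324
  (39 − 43.7133)²/43.7133 = 0.5082
  (28 − 22.6467)²/22.6467 = 1.2654
  (12 − 11.3600)²/11.3600 = 0.0361
  (44 − 39.2867)²/39.2867 = 0.5655
  (15 − 20.3533)²/20.3533 = 1.4080
χ² = 0.0324 + 0.5082 + 1.2654 + 0.0361 + 0.5655 + 1.4080 = 3.816

3.816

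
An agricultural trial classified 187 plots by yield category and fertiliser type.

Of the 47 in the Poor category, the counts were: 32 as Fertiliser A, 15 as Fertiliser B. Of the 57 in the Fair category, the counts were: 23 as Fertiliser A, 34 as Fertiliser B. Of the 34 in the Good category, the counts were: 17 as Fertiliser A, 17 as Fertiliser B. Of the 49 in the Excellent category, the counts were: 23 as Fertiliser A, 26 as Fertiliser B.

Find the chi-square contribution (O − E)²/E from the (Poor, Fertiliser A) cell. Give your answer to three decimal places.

2.763

Row total (Poor) = 47; column total (Fertiliser A) = 95; N = 187.
Expected count E = 47 × 95 / 187 = 23.8770.
Contribution = (O − E)²/E = (32 − 23.8770)² / 23.8770 = 2.763.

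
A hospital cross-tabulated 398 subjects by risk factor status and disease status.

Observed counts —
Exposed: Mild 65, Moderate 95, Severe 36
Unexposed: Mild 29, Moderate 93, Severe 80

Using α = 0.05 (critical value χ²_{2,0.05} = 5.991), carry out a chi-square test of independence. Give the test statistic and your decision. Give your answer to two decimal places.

30.41; reject H₀

Row totals: 196, 202. Column totals: 94, 188, 116. Grand total N = 398.
Expected counts (row total × column total / N):
  Exposed, Mild: 196×94/398 = 46.2915
  Exposed, Moderate: 196×188/398 = 92.5829
  Exposed, Severe: 196×116/398 = 57.1256
  Unexposed, Mild: 202×94/398 = 47.7085
  Unexposed, Moderate: 202×188/398 = 95.4171
  Unexposed, Severe: 202×116/398 = 58.8744
Contributions (O − E)²/E:
  (65 − 46.2915)²/46.2915 = 7.5610
  (95 − 92.5829)²/92.5829 = 0.0631
  (36 − 57.1256)²/57.1256 = 7.8125
  (29 − 47.7085)²/47.7085 = 7.3364
  (93 − 95.4171)²/95.4171 = 0.0612
  (80 − 58.8744)²/58.8744 = 7.5804
χ² = 7.5610 + 0.0631 + 7.8125 + 7.3364 + 0.0612 + 7.5804 = 30.41
df = (2−1)(3−1) = 2. Since 30.41 > 5.991, reject the null hypothesis of independence at α = 0.05.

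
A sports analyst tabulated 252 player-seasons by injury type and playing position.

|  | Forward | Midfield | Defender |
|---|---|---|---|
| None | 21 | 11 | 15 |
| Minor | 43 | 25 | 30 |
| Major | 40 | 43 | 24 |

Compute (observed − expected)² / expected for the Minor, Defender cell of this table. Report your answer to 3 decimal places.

Row total (Minor) = 98; column total (Defender) = 69; N = 252.
Expected count E = 98 × 69 / 252 = 26.8333.
Contribution = (O − E)²/E = (30 − 26.8333)² / 26.8333 = 0.374.

0.374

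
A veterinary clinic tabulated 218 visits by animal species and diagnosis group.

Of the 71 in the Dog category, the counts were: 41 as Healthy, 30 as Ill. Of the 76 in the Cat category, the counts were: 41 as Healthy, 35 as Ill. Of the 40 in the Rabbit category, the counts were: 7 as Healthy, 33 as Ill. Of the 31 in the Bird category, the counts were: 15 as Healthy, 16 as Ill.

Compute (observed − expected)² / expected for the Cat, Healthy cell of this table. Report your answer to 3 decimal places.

Row total (Cat) = 76; column total (Healthy) = 104; N = 218.
Expected count E = 76 × 104 / 218 = 36.2569.
Contribution = (O − E)²/E = (41 − 36.2569)² / 36.2569 = 0.620.

0.620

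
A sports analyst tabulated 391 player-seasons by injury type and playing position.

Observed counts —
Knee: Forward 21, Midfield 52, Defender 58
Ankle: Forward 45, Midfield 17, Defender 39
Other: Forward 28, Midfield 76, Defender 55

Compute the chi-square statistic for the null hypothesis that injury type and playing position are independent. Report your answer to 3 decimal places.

Row totals: 131, 101, 159. Column totals: 94, 145, 152. Grand total N = 391.
Expected counts (row total × column total / N):
  Knee, Forward: 131×94/391 = 31.4936
  Knee, Midfield: 131×145/391 = 48.5806
  Knee, Defender: 131×152/391 = 50.9258
  Ankle, Forward: 101×94/391 = 24.2813
  Ankle, Midfield: 101×145/391 = 37.4552
  Ankle, Defender: 101×152/391 = 39.2634
  Other, Forward: 159×94/391 = 38.2251
  Other, Midfield: 159×145/391 = 58.9642
  Other, Defender: 159×152/391 = 61.8107
Contributions (O − E)²/E:
  (21 − 31.4936)²/31.4936 = 3.4964
  (52 − 48.5806)²/48.5806 = 0.2407
  (58 − 50.9258)²/50.9258 = 0.9827
  (45 − 24.2813)²/24.2813 = 17.6788
  (17 − 37.4552)²/37.4552 = 11.1711
  (39 − 39.2634)²/39.2634 = 0.0018
  (28 − 38.2251)²/38.2251 = 2.7352
  (76 − 58.9642)²/58.9642 = 4.9219
  (55 − 61.8107)²/61.8107 = 0.7504
χ² = 3.4964 + 0.2407 + 0.9827 + 17.6788 + 11.1711 + 0.0018 + 2.7352 + 4.9219 + 0.7504 = 41.979

41.979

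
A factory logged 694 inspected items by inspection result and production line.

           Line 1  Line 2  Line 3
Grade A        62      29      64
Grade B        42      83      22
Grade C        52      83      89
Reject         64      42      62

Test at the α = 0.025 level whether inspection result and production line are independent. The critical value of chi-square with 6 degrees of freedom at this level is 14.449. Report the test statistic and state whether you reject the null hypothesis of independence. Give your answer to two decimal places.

Row totals: 155, 147, 224, 168. Column totals: 220, 237, 237. Grand total N = 694.
Expected counts (row total × column total / N):
  Grade A, Line 1: 155×220/694 = 49.135
  Grade A, Line 2: 155×237/694 = 52.932
  Grade A, Line 3: 155×237/694 = 52.932
  Grade B, Line 1: 147×220/694 = 46.599
  Grade B, Line 2: 147×237/694 = 50.200
  Grade B, Line 3: 147×237/694 = 50.200
  Grade C, Line 1: 224×220/694 = 71.009
  Grade C, Line 2: 224×237/694 = 76.496
  Grade C, Line 3: 224×237/694 = 76.496
  Reject, Line 1: 168×220/694 = 53.256
  Reject, Line 2: 168×237/694 = 57.372
  Reject, Line 3: 168×237/694 = 57.372
Contributions (O − E)²/E:
  (62 − 49.135)²/49.135 = 3.3684
  (29 − 52.932)²/52.932 = 10.8203
  (64 − 52.932)²/52.932 = 2.3143
  (42 − 46.599)²/46.599 = 0.4539
  (83 − 50.200)²/50.200 = 21.4311
  (22 − 50.200)²/50.200 = 15.8414
  (52 − 71.009)²/71.009 = 5.0887
  (83 − 76.496)²/76.496 = 0.5530
  (89 − 76.496)²/76.496 = 2.0439
  (64 − 53.256)²/53.256 = 2.1675
  (42 − 57.372)²/57.372 = 4.1187
  (62 − 57.372)²/57.372 = 0.3733
χ² = 3.3684 + 10.8203 + 2.3143 + 0.4539 + 21.4311 + 15.8414 + 5.0887 + 0.5530 + 2.0439 + 2.1675 + 4.1187 + 0.3733 = 68.57
df = (4−1)(3−1) = 6. Since 68.57 > 14.449, reject the null hypothesis of independence at α = 0.025.

68.57; reject H₀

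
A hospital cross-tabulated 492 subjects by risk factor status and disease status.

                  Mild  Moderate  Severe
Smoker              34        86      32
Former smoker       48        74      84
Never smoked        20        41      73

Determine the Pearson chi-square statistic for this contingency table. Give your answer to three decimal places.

Row totals: 152, 206, 134. Column totals: 102, 201, 189. Grand total N = 492.
Expected counts (row total × column total / N):
  Smoker, Mild: 152×102/492 = 31.5122
  Smoker, Moderate: 152×201/492 = 62.0976
  Smoker, Severe: 152×189/492 = 58.3902
  Former smoker, Mild: 206×102/492 = 42.7073
  Former smoker, Moderate: 206×201/492 = 84.1585
  Former smoker, Severe: 206×189/492 = 79.1341
  Never smoked, Mild: 134×102/492 = 27.7805
  Never smoked, Moderate: 134×201/492 = 54.7439
  Never smoked, Severe: 134×189/492 = 51.4756
Contributions (O − E)²/E:
  (34 − 31.5122)²/31.5122 = 0.1964
  (86 − 62.0976)²/62.0976 = 9.2004
  (32 − 58.3902)²/58.3902 = 11.9274
  (48 − 42.7073)²/42.7073 = 0.6559
  (74 − 84.1585)²/84.1585 = 1.2262
  (84 − 79.1341)²/79.1341 = 0.2992
  (20 − 27.7805)²/27.7805 = 2.1791
  (41 − 54.7439)²/54.7439 = 3.4505
  (73 − 51.4756)²/51.4756 = 9.0004
χ² = 0.1964 + 9.2004 + 11.9274 + 0.6559 + 1.2262 + 0.2992 + 2.1791 + 3.4505 + 9.0004 = 38.136

38.136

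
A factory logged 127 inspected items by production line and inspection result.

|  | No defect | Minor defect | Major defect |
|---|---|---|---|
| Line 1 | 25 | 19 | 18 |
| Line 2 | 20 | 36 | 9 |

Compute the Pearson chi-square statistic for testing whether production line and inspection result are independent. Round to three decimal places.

8.744

Row totals: 62, 65. Column totals: 45, 55, 27. Grand total N = 127.
Expected counts (row total × column total / N):
  Line 1, No defect: 62×45/127 = 21.9685
  Line 1, Minor defect: 62×55/127 = 26.8504
  Line 1, Major defect: 62×27/127 = 13.1811
  Line 2, No defect: 65×45/127 = 23.0315
  Line 2, Minor defect: 65×55/127 = 28.1496
  Line 2, Major defect: 65×27/127 = 13.8189
Contributions (O − E)²/E:
  (25 − 21.9685)²/21.9685 = 0.4183
  (19 − 26.8504)²/26.8504 = 2.2953
  (18 − 13.1811)²/13.1811 = 1.7617
  (20 − 23.0315)²/23.0315 = 0.3990
  (36 − 28.1496)²/28.1496 = 2.1893
  (9 − 13.8189)²/13.8189 = 1.6804
χ² = 0.4183 + 2.2953 + 1.7617 + 0.3990 + 2.1893 + 1.6804 = 8.744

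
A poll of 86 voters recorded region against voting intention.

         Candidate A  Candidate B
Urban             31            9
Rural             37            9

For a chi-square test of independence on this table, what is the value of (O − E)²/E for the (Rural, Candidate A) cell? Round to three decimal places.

0.011

Row total (Rural) = 46; column total (Candidate A) = 68; N = 86.
Expected count E = 46 × 68 / 86 = 36.3721.
Contribution = (O − E)²/E = (37 − 36.3721)² / 36.3721 = 0.011.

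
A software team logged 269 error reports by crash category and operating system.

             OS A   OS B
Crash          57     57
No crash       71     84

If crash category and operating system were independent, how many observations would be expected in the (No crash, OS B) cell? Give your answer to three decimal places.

81.245

Row total (No crash) = 155; column total (OS B) = 141; grand total N = 269.
Expected count = (row total × column total) / N = 155 × 141 / 269 = 81.245.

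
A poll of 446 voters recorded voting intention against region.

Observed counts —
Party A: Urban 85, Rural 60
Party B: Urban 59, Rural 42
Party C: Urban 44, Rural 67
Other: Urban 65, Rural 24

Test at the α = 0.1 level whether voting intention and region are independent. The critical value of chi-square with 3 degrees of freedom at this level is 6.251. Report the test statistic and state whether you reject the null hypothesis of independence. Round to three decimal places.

23.173; reject H₀

Row totals: 145, 101, 111, 89. Column totals: 253, 193. Grand total N = 446.
Expected counts (row total × column total / N):
  Party A, Urban: 145×253/446 = 82.2534
  Party A, Rural: 145×193/446 = 62.7466
  Party B, Urban: 101×253/446 = 57.2937
  Party B, Rural: 101×193/446 = 43.7063
  Party C, Urban: 111×253/446 = 62.9664
  Party C, Rural: 111×193/446 = 48.0336
  Other, Urban: 89×253/446 = 50.4865
  Other, Rural: 89×193/446 = 38.5135
Contributions (O − E)²/E:
  (85 − 82.2534)²/82.2534 = 0.0917
  (60 − 62.7466)²/62.7466 = 0.1202
  (59 − 57.2937)²/57.2937 = 0.0508
  (42 − 43.7063)²/43.7063 = 0.0666
  (44 − 62.9664)²/62.9664 = 5.7130
  (67 − 48.0336)²/48.0336 = 7.4890
  (65 − 50.4865)²/50.4865 = 4.1722
  (24 − 38.5135)²/38.5135 = 5.4693
χ² = 0.0917 + 0.1202 + 0.0508 + 0.0666 + 5.7130 + 7.4890 + 4.1722 + 5.4693 = 23.173
df = (4−1)(2−1) = 3. Since 23.173 > 6.251, reject the null hypothesis of independence at α = 0.1.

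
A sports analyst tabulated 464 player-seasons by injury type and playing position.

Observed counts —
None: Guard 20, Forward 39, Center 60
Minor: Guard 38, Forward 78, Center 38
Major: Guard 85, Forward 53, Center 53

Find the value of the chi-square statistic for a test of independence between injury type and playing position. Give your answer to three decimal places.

Row totals: 119, 154, 191. Column totals: 143, 170, 151. Grand total N = 464.
Expected counts (row total × column total / N):
  None, Guard: 119×143/464 = 36.6746
  None, Forward: 119×170/464 = 43.5991
  None, Center: 119×151/464 = 38.7263
  Minor, Guard: 154×143/464 = 47.4612
  Minor, Forward: 154×170/464 = 56.4224
  Minor, Center: 154×151/464 = 50.1164
  Major, Guard: 191×143/464 = 58.8642
  Major, Forward: 191×170/464 = 69.9784
  Major, Center: 191×151/464 = 62.1573
Contributions (O − E)²/E:
  (20 − 36.6746)²/36.6746 = 7.5813
  (39 − 43.5991)²/43.5991 = 0.4851
  (60 − 38.7263)²/38.7263 = 11.6864
  (38 − 47.4612)²/47.4612 = 1.8861
  (78 − 56.4224)²/56.4224 = 8.2519
  (38 − 50.1164)²/50.1164 = 2.9293
  (85 − 58.8642)²/58.8642 = 11.6043
  (53 − 69.9784)²/69.9784 = 4.1194
  (53 − 62.1573)²/62.1573 = 1.3491
χ² = 7.5813 + 0.4851 + 11.6864 + 1.8861 + 8.2519 + 2.9293 + 11.6043 + 4.1194 + 1.3491 = 49.893

49.893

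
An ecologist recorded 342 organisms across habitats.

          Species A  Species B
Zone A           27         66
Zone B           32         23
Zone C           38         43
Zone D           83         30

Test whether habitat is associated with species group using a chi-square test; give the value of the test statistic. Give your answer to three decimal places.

42.164

Row totals: 93, 55, 81, 113. Column totals: 180, 162. Grand total N = 342.
Expected counts (row total × column total / N):
  Zone A, Species A: 93×180/342 = 48.9474
  Zone A, Species B: 93×162/342 = 44.0526
  Zone B, Species A: 55×180/342 = 28.9474
  Zone B, Species B: 55×162/342 = 26.0526
  Zone C, Species A: 81×180/342 = 42.6316
  Zone C, Species B: 81×162/342 = 38.3684
  Zone D, Species A: 113×180/342 = 59.4737
  Zone D, Species B: 113×162/342 = 53.5263
Contributions (O − E)²/E:
  (27 − 48.9474)²/48.9474 = 9.8409
  (66 − 44.0526)²/44.0526 = 10.9344
  (32 − 28.9474)²/28.9474 = 0.3219
  (23 − 26.0526)²/26.0526 = 0.3577
  (38 − 42.6316)²/42.6316 = 0.5032
  (43 − 38.3684)²/38.3684 = 0.5591
  (83 − 59.4737)²/59.4737 = 9.3064
  (30 − 53.5263)²/53.5263 = 10.3405
χ² = 9.8409 + 10.9344 + 0.3219 + 0.3577 + 0.5032 + 0.5591 + 9.3064 + 10.3405 = 42.164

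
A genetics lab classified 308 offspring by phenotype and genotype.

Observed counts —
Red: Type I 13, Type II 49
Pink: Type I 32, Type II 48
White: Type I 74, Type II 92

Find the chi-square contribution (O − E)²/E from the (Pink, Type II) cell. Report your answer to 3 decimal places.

0.024

Row total (Pink) = 80; column total (Type II) = 189; N = 308.
Expected count E = 80 × 189 / 308 = 49.09091.
Contribution = (O − E)²/E = (48 − 49.09091)² / 49.09091 = 0.024.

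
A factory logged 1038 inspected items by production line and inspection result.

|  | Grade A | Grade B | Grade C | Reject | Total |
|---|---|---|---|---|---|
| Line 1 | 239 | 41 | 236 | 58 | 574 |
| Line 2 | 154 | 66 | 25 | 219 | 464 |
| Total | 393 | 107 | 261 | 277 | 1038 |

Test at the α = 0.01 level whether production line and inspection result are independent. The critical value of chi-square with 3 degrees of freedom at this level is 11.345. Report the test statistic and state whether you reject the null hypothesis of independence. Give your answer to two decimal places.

Grand total N = 1038.
Expected counts (row total × column total / N):
  Line 1, Grade A: 574×393/1038 = 217.3237
  Line 1, Grade B: 574×107/1038 = 59.1696
  Line 1, Grade C: 574×261/1038 = 144.3295
  Line 1, Reject: 574×277/1038 = 153.1773
  Line 2, Grade A: 464×393/1038 = 175.6763
  Line 2, Grade B: 464×107/1038 = 47.8304
  Line 2, Grade C: 464×261/1038 = 116.6705
  Line 2, Reject: 464×277/1038 = 123.8227
Contributions (O − E)²/E:
  (239 − 217.3237)²/217.3237 = 2.1620
  (41 − 59.1696)²/59.1696 = 5.5795
  (236 − 144.3295)²/144.3295 = 58.2243
  (58 − 153.1773)²/153.1773 = 59.1388
  (154 − 175.6763)²/175.6763 = 2.6746
  (66 − 47.8304)²/47.8304 = 6.9022
  (25 − 116.6705)²/116.6705 = 72.0275
  (219 − 123.8227)²/123.8227 = 73.1588
χ² = 2.1620 + 5.5795 + 58.2243 + 59.1388 + 2.6746 + 6.9022 + 72.0275 + 73.1588 = 279.87
df = (2−1)(4−1) = 3. Since 279.87 > 11.345, reject the null hypothesis of independence at α = 0.01.

279.87; reject H₀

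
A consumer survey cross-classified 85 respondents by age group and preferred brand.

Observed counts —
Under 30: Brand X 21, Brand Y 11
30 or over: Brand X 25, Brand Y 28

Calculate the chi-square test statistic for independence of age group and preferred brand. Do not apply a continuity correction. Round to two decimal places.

2.74

Row totals: 32, 53. Column totals: 46, 39. Grand total N = 85.
Expected counts (row total × column total / N):
  Under 30, Brand X: 32×46/85 = 17.318
  Under 30, Brand Y: 32×39/85 = 14.682
  30 or over, Brand X: 53×46/85 = 28.682
  30 or over, Brand Y: 53×39/85 = 24.318
Contributions (O − E)²/E:
  (21 − 17.318)²/17.318 = 0.7828
  (11 − 14.682)²/14.682 = 0.9234
  (25 − 28.682)²/28.682 = 0.4727
  (28 − 24.318)²/24.318 = 0.5575
χ² = 0.7828 + 0.9234 + 0.4727 + 0.5575 = 2.74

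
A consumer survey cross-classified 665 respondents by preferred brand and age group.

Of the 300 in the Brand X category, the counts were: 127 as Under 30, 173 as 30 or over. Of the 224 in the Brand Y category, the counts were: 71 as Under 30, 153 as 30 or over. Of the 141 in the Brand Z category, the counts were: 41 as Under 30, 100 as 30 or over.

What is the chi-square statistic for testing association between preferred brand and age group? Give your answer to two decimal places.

Row totals: 300, 224, 141. Column totals: 239, 426. Grand total N = 665.
Expected counts (row total × column total / N):
  Brand X, Under 30: 300×239/665 = 107.820
  Brand X, 30 or over: 300×426/665 = 192.180
  Brand Y, Under 30: 224×239/665 = 80.505
  Brand Y, 30 or over: 224×426/665 = 143.495
  Brand Z, Under 30: 141×239/665 = 50.675
  Brand Z, 30 or over: 141×426/665 = 90.325
Contributions (O − E)²/E:
  (127 − 107.820)²/107.820 = 3.4119
  (173 − 192.180)²/192.180 = 1.9142
  (71 − 80.505)²/80.505 = 1.1222
  (153 − 143.495)²/143.495 = 0.6296
  (41 − 50.675)²/50.675 = 1.8472
  (100 − 90.325)²/90.325 = 1.0363
χ² = 3.4119 + 1.9142 + 1.1222 + 0.6296 + 1.8472 + 1.0363 = 9.96

9.96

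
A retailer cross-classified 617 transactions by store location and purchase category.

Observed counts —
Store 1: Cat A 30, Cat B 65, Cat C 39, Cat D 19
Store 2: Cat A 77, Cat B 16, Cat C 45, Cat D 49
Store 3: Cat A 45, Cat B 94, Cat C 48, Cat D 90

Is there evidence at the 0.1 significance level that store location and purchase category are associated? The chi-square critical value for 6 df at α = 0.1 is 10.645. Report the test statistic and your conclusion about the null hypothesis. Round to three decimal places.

89.415; reject H₀

Row totals: 153, 187, 277. Column totals: 152, 175, 132, 158. Grand total N = 617.
Expected counts (row total × column total / N):
  Store 1, Cat A: 153×152/617 = 37.6921
  Store 1, Cat B: 153×175/617 = 43.3955
  Store 1, Cat C: 153×132/617 = 32.7326
  Store 1, Cat D: 153×158/617 = 39.1799
  Store 2, Cat A: 187×152/617 = 46.0681
  Store 2, Cat B: 187×175/617 = 53.0389
  Store 2, Cat C: 187×132/617 = 40.0065
  Store 2, Cat D: 187×158/617 = 47.8865
  Store 3, Cat A: 277×152/617 = 68.2399
  Store 3, Cat B: 277×175/617 = 78.5656
  Store 3, Cat C: 277×132/617 = 59.2609
  Store 3, Cat D: 277×158/617 = 70.9335
Contributions (O − E)²/E:
  (30 − 37.6921)²/37.6921 = 1.5698
  (65 − 43.3955)²/43.3955 = 10.7558
  (39 − 32.7326)²/32.7326 = 1.2000
  (19 − 39.1799)²/39.1799 = 10.3938
  (77 − 46.0681)²/46.0681 = 20.7689
  (16 − 53.0389)²/53.0389 = 25.8655
  (45 − 40.0065)²/40.0065 = 0.6233
  (49 − 47.8865)²/47.8865 = 0.0259
  (45 − 68.2399)²/68.2399 = 7.9146
  (94 − 78.5656)²/78.5656 = 3.0321
  (48 − 59.2609)²/59.2609 = 2.1398
  (90 − 70.9335)²/70.9335 = 5.1250
χ² = 1.5698 + 10.7558 + 1.2000 + 10.3938 + 20.7689 + 25.8655 + 0.6233 + 0.0259 + 7.9146 + 3.0321 + 2.1398 + 5.1250 = 89.415
df = (3−1)(4−1) = 6. Since 89.415 > 10.645, reject the null hypothesis of independence at α = 0.1.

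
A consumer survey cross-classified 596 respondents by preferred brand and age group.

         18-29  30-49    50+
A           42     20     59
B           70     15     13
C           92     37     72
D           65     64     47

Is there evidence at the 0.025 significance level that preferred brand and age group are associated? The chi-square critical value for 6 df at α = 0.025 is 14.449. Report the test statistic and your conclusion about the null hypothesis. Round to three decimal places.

Row totals: 121, 98, 201, 176. Column totals: 269, 136, 191. Grand total N = 596.
Expected counts (row total × column total / N):
  A, 18-29: 121×269/596 = 54.6124
  A, 30-49: 121×136/596 = 27.6107
  A, 50+: 121×191/596 = 38.7768
  B, 18-29: 98×269/596 = 44.2315
  B, 30-49: 98×136/596 = 22.3624
  B, 50+: 98×191/596 = 31.4060
  C, 18-29: 201×269/596 = 90.7198
  C, 30-49: 201×136/596 = 45.8658
  C, 50+: 201×191/596 = 64.4144
  D, 18-29: 176×269/596 = 79.4362
  D, 30-49: 176×136/596 = 40.1611
  D, 50+: 176×191/596 = 56.4027
Contributions (O − E)²/E:
  (42 − 54.6124)²/54.6124 = 2.9128
  (20 − 27.6107)²/27.6107 = 2.0978
  (59 − 38.7768)²/38.7768 = 10.5470
  (70 − 44.2315)²/44.2315 = 15.0123
  (15 − 22.3624)²/22.3624 = 2.4239
  (13 − 31.4060)²/31.4060 = 10.7871
  (92 − 90.7198)²/90.7198 = 0.0181
  (37 − 45.8658)²/45.8658 = 1.7137
  (72 − 64.4144)²/64.4144 = 0.8933
  (65 − 79.4362)²/79.4362 = 2.6235
  (64 − 40.1611)²/40.1611 = 14.1503
  (47 − 56.4027)²/56.4027 = 1.5675
χ² = 2.9128 + 2.0978 + 10.5470 + 15.0123 + 2.4239 + 10.7871 + 0.0181 + 1.7137 + 0.8933 + 2.6235 + 14.1503 + 1.5675 = 64.747
df = (4−1)(3−1) = 6. Since 64.747 > 14.449, reject the null hypothesis of independence at α = 0.025.

64.747; reject H₀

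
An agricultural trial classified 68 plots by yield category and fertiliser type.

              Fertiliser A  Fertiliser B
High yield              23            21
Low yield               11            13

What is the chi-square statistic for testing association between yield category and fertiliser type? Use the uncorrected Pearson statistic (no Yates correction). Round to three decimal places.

0.258

Row totals: 44, 24. Column totals: 34, 34. Grand total N = 68.
Expected counts (row total × column total / N):
  High yield, Fertiliser A: 44×34/68 = 22.0000
  High yield, Fertiliser B: 44×34/68 = 22.0000
  Low yield, Fertiliser A: 24×34/68 = 12.0000
  Low yield, Fertiliser B: 24×34/68 = 12.0000
Contributions (O − E)²/E:
  (23 − 22.0000)²/22.0000 = 0.0455
  (21 − 22.0000)²/22.0000 = 0.0455
  (11 − 12.0000)²/12.0000 = 0.0833
  (13 − 12.0000)²/12.0000 = 0.0833
χ² = 0.0455 + 0.0455 + 0.0833 + 0.0833 = 0.258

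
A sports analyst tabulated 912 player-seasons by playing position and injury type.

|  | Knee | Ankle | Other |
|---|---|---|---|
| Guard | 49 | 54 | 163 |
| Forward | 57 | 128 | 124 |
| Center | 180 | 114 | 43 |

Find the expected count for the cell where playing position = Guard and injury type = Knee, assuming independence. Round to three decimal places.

Row total (Guard) = 266; column total (Knee) = 286; grand total N = 912.
Expected count = (row total × column total) / N = 266 × 286 / 912 = 83.417.

83.417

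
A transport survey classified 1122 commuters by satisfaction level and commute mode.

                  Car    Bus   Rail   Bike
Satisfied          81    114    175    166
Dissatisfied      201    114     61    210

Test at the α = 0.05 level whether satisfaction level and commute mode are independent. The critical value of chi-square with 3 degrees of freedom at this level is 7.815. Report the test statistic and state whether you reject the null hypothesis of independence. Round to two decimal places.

109.27; reject H₀

Row totals: 536, 586. Column totals: 282, 228, 236, 376. Grand total N = 1122.
Expected counts (row total × column total / N):
  Satisfied, Car: 536×282/1122 = 134.717
  Satisfied, Bus: 536×228/1122 = 108.920
  Satisfied, Rail: 536×236/1122 = 112.742
  Satisfied, Bike: 536×376/1122 = 179.622
  Dissatisfied, Car: 586×282/1122 = 147.283
  Dissatisfied, Bus: 586×228/1122 = 119.080
  Dissatisfied, Rail: 586×236/1122 = 123.258
  Dissatisfied, Bike: 586×376/1122 = 196.378
Contributions (O − E)²/E:
  (81 − 134.717)²/134.717 = 21.4191
  (114 − 108.920)²/108.920 = 0.2369
  (175 − 112.742)²/112.742 = 34.3799
  (166 − 179.622)²/179.622 = 1.0331
  (201 − 147.283)²/147.283 = 19.5916
  (114 − 119.080)²/119.080 = 0.2167
  (61 − 123.258)²/123.258 = 31.4467
  (210 − 196.378)²/196.378 = 0.9449
χ² = 21.4191 + 0.2369 + 34.3799 + 1.0331 + 19.5916 + 0.2167 + 31.4467 + 0.9449 = 109.27
df = (2−1)(4−1) = 3. Since 109.27 > 7.815, reject the null hypothesis of independence at α = 0.05.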